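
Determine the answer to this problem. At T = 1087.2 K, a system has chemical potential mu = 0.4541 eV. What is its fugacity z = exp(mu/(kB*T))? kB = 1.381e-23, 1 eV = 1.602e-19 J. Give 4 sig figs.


Step 1: Convert mu to Joules: 0.4541*1.602e-19 = 7.275e-20 J
Step 2: kB*T = 1.381e-23*1087.2 = 1.501e-20 J
Step 3: mu/(kB*T) = 4.845
Step 4: z = exp(4.845) = 127.1

127.1


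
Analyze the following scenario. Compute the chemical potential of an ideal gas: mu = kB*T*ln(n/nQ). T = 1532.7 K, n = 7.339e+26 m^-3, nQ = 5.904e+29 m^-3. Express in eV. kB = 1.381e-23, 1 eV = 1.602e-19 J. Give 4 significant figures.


Step 1: n/nQ = 7.339e+26/5.904e+29 = 0.001243
Step 2: ln(n/nQ) = -6.69
Step 3: mu = kB*T*ln(n/nQ) = 2.117e-20*-6.69 = -1.416e-19 J
Step 4: Convert to eV: -1.416e-19/1.602e-19 = -0.8839 eV

-0.8839


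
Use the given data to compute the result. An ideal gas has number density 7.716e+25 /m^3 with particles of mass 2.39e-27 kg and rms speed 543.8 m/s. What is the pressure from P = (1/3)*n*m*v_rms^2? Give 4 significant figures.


Step 1: v_rms^2 = 543.8^2 = 2.957e+05
Step 2: n*m = 7.716e+25*2.39e-27 = 0.1844
Step 3: P = (1/3)*0.1844*2.957e+05 = 1.818e+04 Pa

1.818e+04


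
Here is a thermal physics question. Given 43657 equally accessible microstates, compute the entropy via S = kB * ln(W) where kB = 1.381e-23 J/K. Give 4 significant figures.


Step 1: ln(W) = ln(43657) = 10.68
Step 2: S = kB * ln(W) = 1.381e-23 * 10.68
Step 3: S = 1.475e-22 J/K

1.475e-22


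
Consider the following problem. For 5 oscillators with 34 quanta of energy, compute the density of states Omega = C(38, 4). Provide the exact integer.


Step 1: Use binomial coefficient C(38, 4)
Step 2: Numerator = 38! / 34!
Step 3: Denominator = 4!
Step 4: Omega = 73815

73815


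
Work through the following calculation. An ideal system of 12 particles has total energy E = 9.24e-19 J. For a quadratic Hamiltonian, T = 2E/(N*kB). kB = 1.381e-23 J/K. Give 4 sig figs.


Step 1: Numerator = 2*E = 2*9.24e-19 = 1.848e-18 J
Step 2: Denominator = N*kB = 12*1.381e-23 = 1.657e-22
Step 3: T = 1.848e-18 / 1.657e-22 = 1.115e+04 K

1.115e+04


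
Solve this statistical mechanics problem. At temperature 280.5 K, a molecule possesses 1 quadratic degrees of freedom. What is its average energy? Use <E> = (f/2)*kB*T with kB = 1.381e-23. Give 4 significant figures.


Step 1: f/2 = 1/2 = 0.5
Step 2: kB*T = 1.381e-23 * 280.5 = 3.874e-21
Step 3: <E> = 0.5 * 3.874e-21 = 1.937e-21 J

1.937e-21


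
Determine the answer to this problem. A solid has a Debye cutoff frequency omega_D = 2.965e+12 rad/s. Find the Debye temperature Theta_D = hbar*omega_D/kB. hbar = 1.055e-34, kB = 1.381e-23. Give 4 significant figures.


Step 1: hbar*omega_D = 1.055e-34 * 2.965e+12 = 3.128e-22 J
Step 2: Theta_D = 3.128e-22 / 1.381e-23
Step 3: Theta_D = 22.65 K

22.65


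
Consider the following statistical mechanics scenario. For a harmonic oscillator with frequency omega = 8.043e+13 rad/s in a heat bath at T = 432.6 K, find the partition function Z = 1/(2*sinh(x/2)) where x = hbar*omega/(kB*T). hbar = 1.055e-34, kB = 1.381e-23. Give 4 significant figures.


Step 1: Compute x = hbar*omega/(kB*T) = 1.055e-34*8.043e+13/(1.381e-23*432.6) = 1.42
Step 2: x/2 = 0.7102
Step 3: sinh(x/2) = 0.7714
Step 4: Z = 1/(2*0.7714) = 0.6482

0.6482


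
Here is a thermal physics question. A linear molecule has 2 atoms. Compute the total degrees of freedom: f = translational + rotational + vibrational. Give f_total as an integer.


Step 1: Translational DOF = 3
Step 2: Rotational DOF (linear) = 2
Step 3: Vibrational DOF = 3*2 - 5 = 1
Step 4: Total = 3 + 2 + 1 = 6

6


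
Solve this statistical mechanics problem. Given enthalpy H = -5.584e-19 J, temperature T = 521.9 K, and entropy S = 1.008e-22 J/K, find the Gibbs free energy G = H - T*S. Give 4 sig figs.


Step 1: T*S = 521.9 * 1.008e-22 = 5.261e-20 J
Step 2: G = H - T*S = -5.584e-19 - 5.261e-20
Step 3: G = -6.11e-19 J

-6.11e-19


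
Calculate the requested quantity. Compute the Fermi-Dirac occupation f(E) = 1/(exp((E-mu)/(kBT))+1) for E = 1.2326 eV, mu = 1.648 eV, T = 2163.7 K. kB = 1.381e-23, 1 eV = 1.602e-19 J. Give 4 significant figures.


Step 1: (E - mu) = 1.2326 - 1.648 = -0.4154 eV
Step 2: Convert: (E-mu)*eV = -6.655e-20 J
Step 3: x = (E-mu)*eV/(kB*T) = -2.227
Step 4: f = 1/(exp(-2.227)+1) = 0.9027

0.9027


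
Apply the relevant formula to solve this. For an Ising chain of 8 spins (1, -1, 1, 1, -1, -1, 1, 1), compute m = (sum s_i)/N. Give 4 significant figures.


Step 1: Count up spins (+1): 5, down spins (-1): 3
Step 2: Total magnetization M = 5 - 3 = 2
Step 3: m = M/N = 2/8 = 0.25

0.25


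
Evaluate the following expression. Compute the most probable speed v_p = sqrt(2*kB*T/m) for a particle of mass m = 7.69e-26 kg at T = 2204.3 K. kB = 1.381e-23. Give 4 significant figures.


Step 1: Numerator = 2*kB*T = 2*1.381e-23*2204.3 = 6.088e-20
Step 2: Ratio = 6.088e-20 / 7.69e-26 = 7.917e+05
Step 3: v_p = sqrt(7.917e+05) = 889.8 m/s

889.8


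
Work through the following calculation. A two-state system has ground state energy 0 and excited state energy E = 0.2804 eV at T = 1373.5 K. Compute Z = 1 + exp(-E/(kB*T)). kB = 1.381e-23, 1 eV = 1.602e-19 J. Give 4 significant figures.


Step 1: Compute beta*E = E*eV/(kB*T) = 0.2804*1.602e-19/(1.381e-23*1373.5) = 2.368
Step 2: exp(-beta*E) = exp(-2.368) = 0.09365
Step 3: Z = 1 + 0.09365 = 1.094

1.094


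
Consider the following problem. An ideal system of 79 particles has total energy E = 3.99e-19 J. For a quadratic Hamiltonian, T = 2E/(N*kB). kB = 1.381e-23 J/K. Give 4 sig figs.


Step 1: Numerator = 2*E = 2*3.99e-19 = 7.98e-19 J
Step 2: Denominator = N*kB = 79*1.381e-23 = 1.091e-21
Step 3: T = 7.98e-19 / 1.091e-21 = 731.4 K

731.4


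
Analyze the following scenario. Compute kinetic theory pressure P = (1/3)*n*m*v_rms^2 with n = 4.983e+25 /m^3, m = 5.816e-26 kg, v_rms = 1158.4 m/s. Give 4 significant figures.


Step 1: v_rms^2 = 1158.4^2 = 1.342e+06
Step 2: n*m = 4.983e+25*5.816e-26 = 2.898
Step 3: P = (1/3)*2.898*1.342e+06 = 1.296e+06 Pa

1.296e+06


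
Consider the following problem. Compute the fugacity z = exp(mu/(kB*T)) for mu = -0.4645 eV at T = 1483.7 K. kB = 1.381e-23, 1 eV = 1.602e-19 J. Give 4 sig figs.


Step 1: Convert mu to Joules: -0.4645*1.602e-19 = -7.441e-20 J
Step 2: kB*T = 1.381e-23*1483.7 = 2.049e-20 J
Step 3: mu/(kB*T) = -3.632
Step 4: z = exp(-3.632) = 0.02647

0.02647


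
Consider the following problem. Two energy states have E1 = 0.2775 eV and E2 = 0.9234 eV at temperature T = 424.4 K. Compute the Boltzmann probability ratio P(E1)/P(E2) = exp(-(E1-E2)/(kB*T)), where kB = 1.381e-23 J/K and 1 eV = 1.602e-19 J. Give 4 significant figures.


Step 1: Compute energy difference dE = E1 - E2 = 0.2775 - 0.9234 = -0.6459 eV
Step 2: Convert to Joules: dE_J = -0.6459 * 1.602e-19 = -1.035e-19 J
Step 3: Compute exponent = -dE_J / (kB * T) = -(-1.035e-19) / (1.381e-23 * 424.4) = 17.65
Step 4: P(E1)/P(E2) = exp(17.65) = 4.648e+07

4.648e+07


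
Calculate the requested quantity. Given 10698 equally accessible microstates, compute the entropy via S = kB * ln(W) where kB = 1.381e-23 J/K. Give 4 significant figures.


Step 1: ln(W) = ln(10698) = 9.278
Step 2: S = kB * ln(W) = 1.381e-23 * 9.278
Step 3: S = 1.281e-22 J/K

1.281e-22


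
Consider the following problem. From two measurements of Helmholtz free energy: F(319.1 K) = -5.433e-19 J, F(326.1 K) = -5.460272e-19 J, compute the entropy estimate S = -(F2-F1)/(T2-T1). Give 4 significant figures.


Step 1: dF = F2 - F1 = -5.460272e-19 - (-5.433e-19) = -2.7272e-21 J
Step 2: dT = T2 - T1 = 326.1 - 319.1 = 7 K
Step 3: S = -dF/dT = -(-2.7272e-21)/7 = 3.896e-22 J/K

3.896e-22


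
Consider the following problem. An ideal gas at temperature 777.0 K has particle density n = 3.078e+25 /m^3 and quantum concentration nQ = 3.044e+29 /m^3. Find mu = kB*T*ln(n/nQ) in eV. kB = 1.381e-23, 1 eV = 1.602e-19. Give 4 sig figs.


Step 1: n/nQ = 3.078e+25/3.044e+29 = 0.0001011
Step 2: ln(n/nQ) = -9.199
Step 3: mu = kB*T*ln(n/nQ) = 1.073e-20*-9.199 = -9.871e-20 J
Step 4: Convert to eV: -9.871e-20/1.602e-19 = -0.6162 eV

-0.6162


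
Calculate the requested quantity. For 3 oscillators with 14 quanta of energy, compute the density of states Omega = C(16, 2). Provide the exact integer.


Step 1: Use binomial coefficient C(16, 2)
Step 2: Numerator = 16! / 14!
Step 3: Denominator = 2!
Step 4: Omega = 120

120


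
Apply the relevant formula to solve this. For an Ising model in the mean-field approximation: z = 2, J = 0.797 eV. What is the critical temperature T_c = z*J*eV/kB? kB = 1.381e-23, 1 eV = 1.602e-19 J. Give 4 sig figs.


Step 1: z*J = 2*0.797 = 1.594 eV
Step 2: Convert to Joules: 1.594*1.602e-19 = 2.554e-19 J
Step 3: T_c = 2.554e-19 / 1.381e-23 = 1.849e+04 K

1.849e+04


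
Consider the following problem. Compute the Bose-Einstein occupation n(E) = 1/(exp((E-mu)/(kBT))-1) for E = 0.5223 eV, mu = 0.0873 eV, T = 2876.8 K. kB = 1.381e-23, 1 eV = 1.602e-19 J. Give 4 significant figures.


Step 1: (E - mu) = 0.435 eV
Step 2: x = (E-mu)*eV/(kB*T) = 0.435*1.602e-19/(1.381e-23*2876.8) = 1.754
Step 3: exp(x) = 5.778
Step 4: n = 1/(exp(x)-1) = 0.2093

0.2093


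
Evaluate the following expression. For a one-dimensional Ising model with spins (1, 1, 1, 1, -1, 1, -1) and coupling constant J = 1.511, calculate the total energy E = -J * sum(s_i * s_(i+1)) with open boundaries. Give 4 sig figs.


Step 1: Nearest-neighbor products: 1, 1, 1, -1, -1, -1
Step 2: Sum of products = 0
Step 3: E = -1.511 * 0 = 0

0


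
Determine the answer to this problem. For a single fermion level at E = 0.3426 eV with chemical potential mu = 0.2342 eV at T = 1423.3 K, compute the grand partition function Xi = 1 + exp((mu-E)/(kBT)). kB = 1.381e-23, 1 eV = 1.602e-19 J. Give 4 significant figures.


Step 1: (mu - E) = 0.2342 - 0.3426 = -0.1084 eV
Step 2: x = (mu-E)*eV/(kB*T) = -0.1084*1.602e-19/(1.381e-23*1423.3) = -0.8835
Step 3: exp(x) = 0.4133
Step 4: Xi = 1 + 0.4133 = 1.413

1.413


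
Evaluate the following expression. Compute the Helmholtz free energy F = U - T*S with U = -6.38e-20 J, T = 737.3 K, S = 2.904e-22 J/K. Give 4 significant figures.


Step 1: T*S = 737.3 * 2.904e-22 = 2.141e-19 J
Step 2: F = U - T*S = -6.38e-20 - 2.141e-19
Step 3: F = -2.779e-19 J

-2.779e-19


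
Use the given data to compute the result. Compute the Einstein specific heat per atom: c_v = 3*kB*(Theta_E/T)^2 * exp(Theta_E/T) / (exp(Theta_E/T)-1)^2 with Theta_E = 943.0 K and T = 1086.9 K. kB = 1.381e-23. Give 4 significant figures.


Step 1: x = Theta_E/T = 943.0/1086.9 = 0.8676
Step 2: x^2 = 0.7527
Step 3: exp(x) = 2.381
Step 4: c_v = 3*1.381e-23*0.7527*2.381/(2.381-1)^2 = 3.893e-23

3.893e-23


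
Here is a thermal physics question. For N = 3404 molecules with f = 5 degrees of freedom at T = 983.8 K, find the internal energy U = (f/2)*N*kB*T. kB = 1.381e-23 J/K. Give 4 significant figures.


Step 1: f/2 = 5/2 = 2.5
Step 2: N*kB*T = 3404*1.381e-23*983.8 = 4.625e-17
Step 3: U = 2.5 * 4.625e-17 = 1.156e-16 J

1.156e-16


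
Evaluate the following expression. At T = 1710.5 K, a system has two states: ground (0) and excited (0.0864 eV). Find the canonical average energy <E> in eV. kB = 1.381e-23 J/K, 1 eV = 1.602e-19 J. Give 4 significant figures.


Step 1: beta*E = 0.0864*1.602e-19/(1.381e-23*1710.5) = 0.5859
Step 2: exp(-beta*E) = 0.5566
Step 3: <E> = 0.0864*0.5566/(1+0.5566) = 0.03089 eV

0.03089


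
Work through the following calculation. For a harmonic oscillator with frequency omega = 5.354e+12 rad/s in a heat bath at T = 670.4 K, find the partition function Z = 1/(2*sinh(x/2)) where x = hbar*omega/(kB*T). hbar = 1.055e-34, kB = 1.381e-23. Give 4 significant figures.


Step 1: Compute x = hbar*omega/(kB*T) = 1.055e-34*5.354e+12/(1.381e-23*670.4) = 0.06101
Step 2: x/2 = 0.03051
Step 3: sinh(x/2) = 0.03051
Step 4: Z = 1/(2*0.03051) = 16.39

16.39


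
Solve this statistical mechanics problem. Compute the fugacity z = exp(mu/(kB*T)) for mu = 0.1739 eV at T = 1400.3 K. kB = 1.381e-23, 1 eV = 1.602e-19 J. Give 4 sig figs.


Step 1: Convert mu to Joules: 0.1739*1.602e-19 = 2.786e-20 J
Step 2: kB*T = 1.381e-23*1400.3 = 1.934e-20 J
Step 3: mu/(kB*T) = 1.441
Step 4: z = exp(1.441) = 4.223

4.223


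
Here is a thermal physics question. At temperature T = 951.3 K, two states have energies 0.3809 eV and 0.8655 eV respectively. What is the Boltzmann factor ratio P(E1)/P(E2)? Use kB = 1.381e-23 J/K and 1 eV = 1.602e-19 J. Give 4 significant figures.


Step 1: Compute energy difference dE = E1 - E2 = 0.3809 - 0.8655 = -0.4846 eV
Step 2: Convert to Joules: dE_J = -0.4846 * 1.602e-19 = -7.763e-20 J
Step 3: Compute exponent = -dE_J / (kB * T) = -(-7.763e-20) / (1.381e-23 * 951.3) = 5.909
Step 4: P(E1)/P(E2) = exp(5.909) = 368.4

368.4


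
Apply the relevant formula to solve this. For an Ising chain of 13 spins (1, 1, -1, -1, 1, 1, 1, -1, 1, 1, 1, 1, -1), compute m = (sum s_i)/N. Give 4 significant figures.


Step 1: Count up spins (+1): 9, down spins (-1): 4
Step 2: Total magnetization M = 9 - 4 = 5
Step 3: m = M/N = 5/13 = 0.3846

0.3846


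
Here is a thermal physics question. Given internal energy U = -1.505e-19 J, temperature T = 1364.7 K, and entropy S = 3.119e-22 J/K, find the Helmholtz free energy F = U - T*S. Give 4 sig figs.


Step 1: T*S = 1364.7 * 3.119e-22 = 4.256e-19 J
Step 2: F = U - T*S = -1.505e-19 - 4.256e-19
Step 3: F = -5.761e-19 J

-5.761e-19


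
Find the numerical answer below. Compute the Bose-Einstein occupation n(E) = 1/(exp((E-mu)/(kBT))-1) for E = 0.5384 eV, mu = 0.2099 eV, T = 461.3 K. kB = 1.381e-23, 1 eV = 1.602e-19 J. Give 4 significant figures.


Step 1: (E - mu) = 0.3285 eV
Step 2: x = (E-mu)*eV/(kB*T) = 0.3285*1.602e-19/(1.381e-23*461.3) = 8.261
Step 3: exp(x) = 3869
Step 4: n = 1/(exp(x)-1) = 0.0002585

0.0002585


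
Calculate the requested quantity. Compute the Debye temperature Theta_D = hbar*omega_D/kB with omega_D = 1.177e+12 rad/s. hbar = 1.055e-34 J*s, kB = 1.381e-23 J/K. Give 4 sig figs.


Step 1: hbar*omega_D = 1.055e-34 * 1.177e+12 = 1.242e-22 J
Step 2: Theta_D = 1.242e-22 / 1.381e-23
Step 3: Theta_D = 8.992 K

8.992


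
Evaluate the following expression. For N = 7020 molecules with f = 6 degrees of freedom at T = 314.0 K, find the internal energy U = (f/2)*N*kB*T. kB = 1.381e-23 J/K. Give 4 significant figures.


Step 1: f/2 = 6/2 = 3.0
Step 2: N*kB*T = 7020*1.381e-23*314.0 = 3.044e-17
Step 3: U = 3.0 * 3.044e-17 = 9.132e-17 J

9.132e-17


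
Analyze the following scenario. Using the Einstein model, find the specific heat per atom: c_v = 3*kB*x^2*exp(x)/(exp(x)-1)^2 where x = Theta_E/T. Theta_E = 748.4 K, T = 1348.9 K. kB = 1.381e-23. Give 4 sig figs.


Step 1: x = Theta_E/T = 748.4/1348.9 = 0.5548
Step 2: x^2 = 0.3078
Step 3: exp(x) = 1.742
Step 4: c_v = 3*1.381e-23*0.3078*1.742/(1.742-1)^2 = 4.038e-23

4.038e-23


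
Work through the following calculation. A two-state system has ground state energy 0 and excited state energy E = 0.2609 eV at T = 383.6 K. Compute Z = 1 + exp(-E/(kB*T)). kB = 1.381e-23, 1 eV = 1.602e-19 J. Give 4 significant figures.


Step 1: Compute beta*E = E*eV/(kB*T) = 0.2609*1.602e-19/(1.381e-23*383.6) = 7.89
Step 2: exp(-beta*E) = exp(-7.89) = 0.0003746
Step 3: Z = 1 + 0.0003746 = 1

1


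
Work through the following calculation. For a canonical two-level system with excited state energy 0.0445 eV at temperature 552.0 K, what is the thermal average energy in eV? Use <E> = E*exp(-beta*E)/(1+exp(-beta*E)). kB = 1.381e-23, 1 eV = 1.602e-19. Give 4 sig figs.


Step 1: beta*E = 0.0445*1.602e-19/(1.381e-23*552.0) = 0.9352
Step 2: exp(-beta*E) = 0.3925
Step 3: <E> = 0.0445*0.3925/(1+0.3925) = 0.01254 eV

0.01254


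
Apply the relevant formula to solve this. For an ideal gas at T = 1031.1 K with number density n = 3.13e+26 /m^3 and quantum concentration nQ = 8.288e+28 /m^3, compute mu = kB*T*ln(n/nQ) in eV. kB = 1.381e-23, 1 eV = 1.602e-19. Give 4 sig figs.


Step 1: n/nQ = 3.13e+26/8.288e+28 = 0.003777
Step 2: ln(n/nQ) = -5.579
Step 3: mu = kB*T*ln(n/nQ) = 1.424e-20*-5.579 = -7.944e-20 J
Step 4: Convert to eV: -7.944e-20/1.602e-19 = -0.4959 eV

-0.4959


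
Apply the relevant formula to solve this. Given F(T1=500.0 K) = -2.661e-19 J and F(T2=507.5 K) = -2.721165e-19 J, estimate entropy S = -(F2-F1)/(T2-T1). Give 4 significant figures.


Step 1: dF = F2 - F1 = -2.721165e-19 - (-2.661e-19) = -6.0165e-21 J
Step 2: dT = T2 - T1 = 507.5 - 500.0 = 7.5 K
Step 3: S = -dF/dT = -(-6.0165e-21)/7.5 = 8.022e-22 J/K

8.022e-22


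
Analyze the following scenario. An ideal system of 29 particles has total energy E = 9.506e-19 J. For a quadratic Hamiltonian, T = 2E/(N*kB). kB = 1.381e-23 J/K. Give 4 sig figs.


Step 1: Numerator = 2*E = 2*9.506e-19 = 1.901e-18 J
Step 2: Denominator = N*kB = 29*1.381e-23 = 4.005e-22
Step 3: T = 1.901e-18 / 4.005e-22 = 4747 K

4747


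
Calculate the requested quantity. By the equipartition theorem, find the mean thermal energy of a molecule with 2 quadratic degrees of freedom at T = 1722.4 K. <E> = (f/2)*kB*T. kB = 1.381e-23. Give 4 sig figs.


Step 1: f/2 = 2/2 = 1
Step 2: kB*T = 1.381e-23 * 1722.4 = 2.379e-20
Step 3: <E> = 1 * 2.379e-20 = 2.379e-20 J

2.379e-20


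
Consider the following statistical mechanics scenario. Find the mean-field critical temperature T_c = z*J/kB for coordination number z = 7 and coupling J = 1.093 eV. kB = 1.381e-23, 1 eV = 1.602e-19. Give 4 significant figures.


Step 1: z*J = 7*1.093 = 7.651 eV
Step 2: Convert to Joules: 7.651*1.602e-19 = 1.226e-18 J
Step 3: T_c = 1.226e-18 / 1.381e-23 = 8.875e+04 K

8.875e+04


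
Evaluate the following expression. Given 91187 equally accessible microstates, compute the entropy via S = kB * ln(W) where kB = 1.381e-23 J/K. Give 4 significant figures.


Step 1: ln(W) = ln(91187) = 11.42
Step 2: S = kB * ln(W) = 1.381e-23 * 11.42
Step 3: S = 1.577e-22 J/K

1.577e-22


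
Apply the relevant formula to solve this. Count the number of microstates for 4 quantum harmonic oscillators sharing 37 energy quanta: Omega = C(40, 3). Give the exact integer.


Step 1: Use binomial coefficient C(40, 3)
Step 2: Numerator = 40! / 37!
Step 3: Denominator = 3!
Step 4: Omega = 9880

9880


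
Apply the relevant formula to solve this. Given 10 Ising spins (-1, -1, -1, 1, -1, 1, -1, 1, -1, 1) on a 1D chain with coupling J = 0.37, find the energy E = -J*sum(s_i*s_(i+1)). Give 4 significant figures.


Step 1: Nearest-neighbor products: 1, 1, -1, -1, -1, -1, -1, -1, -1
Step 2: Sum of products = -5
Step 3: E = -0.37 * -5 = 1.85

1.85


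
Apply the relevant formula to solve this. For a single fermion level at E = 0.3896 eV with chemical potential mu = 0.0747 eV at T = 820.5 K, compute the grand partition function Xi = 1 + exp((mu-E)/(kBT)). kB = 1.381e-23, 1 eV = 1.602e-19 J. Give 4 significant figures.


Step 1: (mu - E) = 0.0747 - 0.3896 = -0.3149 eV
Step 2: x = (mu-E)*eV/(kB*T) = -0.3149*1.602e-19/(1.381e-23*820.5) = -4.452
Step 3: exp(x) = 0.01165
Step 4: Xi = 1 + 0.01165 = 1.012

1.012


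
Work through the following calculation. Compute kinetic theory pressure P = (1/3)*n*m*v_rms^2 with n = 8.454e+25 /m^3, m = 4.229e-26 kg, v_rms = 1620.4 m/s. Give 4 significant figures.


Step 1: v_rms^2 = 1620.4^2 = 2.626e+06
Step 2: n*m = 8.454e+25*4.229e-26 = 3.575
Step 3: P = (1/3)*3.575*2.626e+06 = 3.129e+06 Pa

3.129e+06


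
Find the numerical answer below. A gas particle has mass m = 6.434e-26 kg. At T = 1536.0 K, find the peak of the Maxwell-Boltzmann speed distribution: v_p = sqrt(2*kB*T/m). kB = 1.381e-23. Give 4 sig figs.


Step 1: Numerator = 2*kB*T = 2*1.381e-23*1536.0 = 4.242e-20
Step 2: Ratio = 4.242e-20 / 6.434e-26 = 6.594e+05
Step 3: v_p = sqrt(6.594e+05) = 812 m/s

812


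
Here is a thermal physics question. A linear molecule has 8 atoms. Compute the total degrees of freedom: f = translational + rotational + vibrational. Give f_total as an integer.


Step 1: Translational DOF = 3
Step 2: Rotational DOF (linear) = 2
Step 3: Vibrational DOF = 3*8 - 5 = 19
Step 4: Total = 3 + 2 + 19 = 24

24


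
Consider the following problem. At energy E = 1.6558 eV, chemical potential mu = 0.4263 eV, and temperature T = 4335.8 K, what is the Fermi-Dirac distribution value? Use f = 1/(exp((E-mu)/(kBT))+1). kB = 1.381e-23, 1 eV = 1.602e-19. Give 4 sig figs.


Step 1: (E - mu) = 1.6558 - 0.4263 = 1.229 eV
Step 2: Convert: (E-mu)*eV = 1.97e-19 J
Step 3: x = (E-mu)*eV/(kB*T) = 3.289
Step 4: f = 1/(exp(3.289)+1) = 0.03593

0.03593


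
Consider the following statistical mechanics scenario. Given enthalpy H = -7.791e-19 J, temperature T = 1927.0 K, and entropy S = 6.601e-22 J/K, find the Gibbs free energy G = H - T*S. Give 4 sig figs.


Step 1: T*S = 1927.0 * 6.601e-22 = 1.272e-18 J
Step 2: G = H - T*S = -7.791e-19 - 1.272e-18
Step 3: G = -2.051e-18 J

-2.051e-18


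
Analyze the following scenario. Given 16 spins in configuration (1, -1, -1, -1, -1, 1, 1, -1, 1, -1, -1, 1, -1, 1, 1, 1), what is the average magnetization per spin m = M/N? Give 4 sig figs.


Step 1: Count up spins (+1): 8, down spins (-1): 8
Step 2: Total magnetization M = 8 - 8 = 0
Step 3: m = M/N = 0/16 = 0

0


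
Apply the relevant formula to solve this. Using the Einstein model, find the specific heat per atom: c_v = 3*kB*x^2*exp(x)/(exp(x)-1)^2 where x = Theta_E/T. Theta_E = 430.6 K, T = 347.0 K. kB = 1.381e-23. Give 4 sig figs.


Step 1: x = Theta_E/T = 430.6/347.0 = 1.241
Step 2: x^2 = 1.54
Step 3: exp(x) = 3.459
Step 4: c_v = 3*1.381e-23*1.54*3.459/(3.459-1)^2 = 3.65e-23

3.65e-23


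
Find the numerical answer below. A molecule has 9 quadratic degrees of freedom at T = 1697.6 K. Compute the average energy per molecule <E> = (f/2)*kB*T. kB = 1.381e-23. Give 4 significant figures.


Step 1: f/2 = 9/2 = 4.5
Step 2: kB*T = 1.381e-23 * 1697.6 = 2.344e-20
Step 3: <E> = 4.5 * 2.344e-20 = 1.055e-19 J

1.055e-19


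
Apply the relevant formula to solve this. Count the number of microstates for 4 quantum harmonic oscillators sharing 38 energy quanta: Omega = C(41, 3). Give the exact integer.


Step 1: Use binomial coefficient C(41, 3)
Step 2: Numerator = 41! / 38!
Step 3: Denominator = 3!
Step 4: Omega = 10660

10660


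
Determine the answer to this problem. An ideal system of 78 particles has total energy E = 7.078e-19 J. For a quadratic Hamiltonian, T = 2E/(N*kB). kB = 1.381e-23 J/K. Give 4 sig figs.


Step 1: Numerator = 2*E = 2*7.078e-19 = 1.416e-18 J
Step 2: Denominator = N*kB = 78*1.381e-23 = 1.077e-21
Step 3: T = 1.416e-18 / 1.077e-21 = 1314 K

1314


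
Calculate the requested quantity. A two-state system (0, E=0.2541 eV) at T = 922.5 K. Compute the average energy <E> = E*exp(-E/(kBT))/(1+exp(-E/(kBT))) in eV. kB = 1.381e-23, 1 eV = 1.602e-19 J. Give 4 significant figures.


Step 1: beta*E = 0.2541*1.602e-19/(1.381e-23*922.5) = 3.195
Step 2: exp(-beta*E) = 0.04096
Step 3: <E> = 0.2541*0.04096/(1+0.04096) = 0.009997 eV

0.009997


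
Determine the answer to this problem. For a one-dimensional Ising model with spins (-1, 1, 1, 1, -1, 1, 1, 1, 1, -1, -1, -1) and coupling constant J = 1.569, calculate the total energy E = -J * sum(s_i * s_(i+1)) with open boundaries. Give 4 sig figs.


Step 1: Nearest-neighbor products: -1, 1, 1, -1, -1, 1, 1, 1, -1, 1, 1
Step 2: Sum of products = 3
Step 3: E = -1.569 * 3 = -4.707

-4.707


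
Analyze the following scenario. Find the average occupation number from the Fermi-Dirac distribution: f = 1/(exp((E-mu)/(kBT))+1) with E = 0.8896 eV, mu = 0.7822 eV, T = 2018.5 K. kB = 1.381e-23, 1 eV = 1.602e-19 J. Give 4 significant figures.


Step 1: (E - mu) = 0.8896 - 0.7822 = 0.1074 eV
Step 2: Convert: (E-mu)*eV = 1.721e-20 J
Step 3: x = (E-mu)*eV/(kB*T) = 0.6172
Step 4: f = 1/(exp(0.6172)+1) = 0.3504

0.3504


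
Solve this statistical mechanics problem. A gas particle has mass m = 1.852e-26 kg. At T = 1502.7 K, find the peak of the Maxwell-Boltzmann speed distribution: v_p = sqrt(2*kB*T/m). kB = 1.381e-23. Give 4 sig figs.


Step 1: Numerator = 2*kB*T = 2*1.381e-23*1502.7 = 4.15e-20
Step 2: Ratio = 4.15e-20 / 1.852e-26 = 2.241e+06
Step 3: v_p = sqrt(2.241e+06) = 1497 m/s

1497


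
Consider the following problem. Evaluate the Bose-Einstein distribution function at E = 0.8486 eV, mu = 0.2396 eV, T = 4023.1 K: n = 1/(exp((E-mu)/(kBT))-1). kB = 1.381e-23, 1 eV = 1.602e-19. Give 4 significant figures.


Step 1: (E - mu) = 0.609 eV
Step 2: x = (E-mu)*eV/(kB*T) = 0.609*1.602e-19/(1.381e-23*4023.1) = 1.756
Step 3: exp(x) = 5.789
Step 4: n = 1/(exp(x)-1) = 0.2088

0.2088


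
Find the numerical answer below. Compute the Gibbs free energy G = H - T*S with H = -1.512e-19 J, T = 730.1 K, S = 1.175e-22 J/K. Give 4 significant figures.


Step 1: T*S = 730.1 * 1.175e-22 = 8.579e-20 J
Step 2: G = H - T*S = -1.512e-19 - 8.579e-20
Step 3: G = -2.37e-19 J

-2.37e-19


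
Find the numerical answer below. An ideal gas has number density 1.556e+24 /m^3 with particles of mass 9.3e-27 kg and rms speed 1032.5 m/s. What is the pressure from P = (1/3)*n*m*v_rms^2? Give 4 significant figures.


Step 1: v_rms^2 = 1032.5^2 = 1.066e+06
Step 2: n*m = 1.556e+24*9.3e-27 = 0.01447
Step 3: P = (1/3)*0.01447*1.066e+06 = 5142 Pa

5142


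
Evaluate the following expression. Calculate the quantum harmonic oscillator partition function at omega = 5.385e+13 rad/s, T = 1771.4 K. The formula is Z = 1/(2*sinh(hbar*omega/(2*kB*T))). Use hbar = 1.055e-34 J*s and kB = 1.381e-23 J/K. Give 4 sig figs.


Step 1: Compute x = hbar*omega/(kB*T) = 1.055e-34*5.385e+13/(1.381e-23*1771.4) = 0.2322
Step 2: x/2 = 0.1161
Step 3: sinh(x/2) = 0.1164
Step 4: Z = 1/(2*0.1164) = 4.296

4.296


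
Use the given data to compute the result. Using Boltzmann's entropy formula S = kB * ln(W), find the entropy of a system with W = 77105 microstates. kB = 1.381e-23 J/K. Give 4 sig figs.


Step 1: ln(W) = ln(77105) = 11.25
Step 2: S = kB * ln(W) = 1.381e-23 * 11.25
Step 3: S = 1.554e-22 J/K

1.554e-22


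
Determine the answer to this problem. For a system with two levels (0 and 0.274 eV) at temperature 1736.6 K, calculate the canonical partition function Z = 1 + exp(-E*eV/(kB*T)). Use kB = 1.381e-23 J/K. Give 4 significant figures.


Step 1: Compute beta*E = E*eV/(kB*T) = 0.274*1.602e-19/(1.381e-23*1736.6) = 1.83
Step 2: exp(-beta*E) = exp(-1.83) = 0.1604
Step 3: Z = 1 + 0.1604 = 1.16

1.16


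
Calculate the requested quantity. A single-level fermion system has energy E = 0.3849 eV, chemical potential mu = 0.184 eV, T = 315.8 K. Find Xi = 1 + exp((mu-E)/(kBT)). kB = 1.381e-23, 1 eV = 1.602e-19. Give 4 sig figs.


Step 1: (mu - E) = 0.184 - 0.3849 = -0.2009 eV
Step 2: x = (mu-E)*eV/(kB*T) = -0.2009*1.602e-19/(1.381e-23*315.8) = -7.38
Step 3: exp(x) = 0.0006238
Step 4: Xi = 1 + 0.0006238 = 1.001

1.001


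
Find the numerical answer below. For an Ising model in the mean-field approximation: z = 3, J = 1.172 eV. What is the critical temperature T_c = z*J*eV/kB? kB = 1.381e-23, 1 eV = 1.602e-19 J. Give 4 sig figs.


Step 1: z*J = 3*1.172 = 3.516 eV
Step 2: Convert to Joules: 3.516*1.602e-19 = 5.633e-19 J
Step 3: T_c = 5.633e-19 / 1.381e-23 = 4.079e+04 K

4.079e+04


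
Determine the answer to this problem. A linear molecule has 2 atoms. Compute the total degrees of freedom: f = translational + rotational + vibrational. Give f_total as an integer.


Step 1: Translational DOF = 3
Step 2: Rotational DOF (linear) = 2
Step 3: Vibrational DOF = 3*2 - 5 = 1
Step 4: Total = 3 + 2 + 1 = 6

6


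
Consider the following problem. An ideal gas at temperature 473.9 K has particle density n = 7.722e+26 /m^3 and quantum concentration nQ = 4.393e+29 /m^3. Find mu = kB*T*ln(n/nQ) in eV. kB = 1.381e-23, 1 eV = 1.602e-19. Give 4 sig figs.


Step 1: n/nQ = 7.722e+26/4.393e+29 = 0.001758
Step 2: ln(n/nQ) = -6.344
Step 3: mu = kB*T*ln(n/nQ) = 6.545e-21*-6.344 = -4.152e-20 J
Step 4: Convert to eV: -4.152e-20/1.602e-19 = -0.2592 eV

-0.2592


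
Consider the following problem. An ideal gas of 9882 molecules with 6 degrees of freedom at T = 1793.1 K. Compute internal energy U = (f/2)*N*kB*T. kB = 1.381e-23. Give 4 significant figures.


Step 1: f/2 = 6/2 = 3.0
Step 2: N*kB*T = 9882*1.381e-23*1793.1 = 2.447e-16
Step 3: U = 3.0 * 2.447e-16 = 7.341e-16 J

7.341e-16


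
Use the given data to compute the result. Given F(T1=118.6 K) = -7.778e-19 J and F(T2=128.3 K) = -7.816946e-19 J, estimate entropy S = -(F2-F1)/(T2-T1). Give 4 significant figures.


Step 1: dF = F2 - F1 = -7.816946e-19 - (-7.778e-19) = -3.8946e-21 J
Step 2: dT = T2 - T1 = 128.3 - 118.6 = 9.7 K
Step 3: S = -dF/dT = -(-3.8946e-21)/9.7 = 4.015e-22 J/K

4.015e-22


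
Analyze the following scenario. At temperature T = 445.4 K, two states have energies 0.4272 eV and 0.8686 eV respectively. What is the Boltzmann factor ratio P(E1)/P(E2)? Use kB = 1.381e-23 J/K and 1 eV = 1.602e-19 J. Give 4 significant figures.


Step 1: Compute energy difference dE = E1 - E2 = 0.4272 - 0.8686 = -0.4414 eV
Step 2: Convert to Joules: dE_J = -0.4414 * 1.602e-19 = -7.071e-20 J
Step 3: Compute exponent = -dE_J / (kB * T) = -(-7.071e-20) / (1.381e-23 * 445.4) = 11.5
Step 4: P(E1)/P(E2) = exp(11.5) = 9.833e+04

9.833e+04


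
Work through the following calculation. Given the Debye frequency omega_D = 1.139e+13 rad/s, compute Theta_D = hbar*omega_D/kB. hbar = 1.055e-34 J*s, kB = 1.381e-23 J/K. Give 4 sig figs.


Step 1: hbar*omega_D = 1.055e-34 * 1.139e+13 = 1.202e-21 J
Step 2: Theta_D = 1.202e-21 / 1.381e-23
Step 3: Theta_D = 87.01 K

87.01


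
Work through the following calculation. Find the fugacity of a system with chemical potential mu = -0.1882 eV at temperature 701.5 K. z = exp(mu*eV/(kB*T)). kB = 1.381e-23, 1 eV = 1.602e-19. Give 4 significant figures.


Step 1: Convert mu to Joules: -0.1882*1.602e-19 = -3.015e-20 J
Step 2: kB*T = 1.381e-23*701.5 = 9.688e-21 J
Step 3: mu/(kB*T) = -3.112
Step 4: z = exp(-3.112) = 0.04451

0.04451


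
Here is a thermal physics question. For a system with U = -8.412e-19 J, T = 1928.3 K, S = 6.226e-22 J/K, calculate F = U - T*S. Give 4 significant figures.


Step 1: T*S = 1928.3 * 6.226e-22 = 1.201e-18 J
Step 2: F = U - T*S = -8.412e-19 - 1.201e-18
Step 3: F = -2.042e-18 J

-2.042e-18


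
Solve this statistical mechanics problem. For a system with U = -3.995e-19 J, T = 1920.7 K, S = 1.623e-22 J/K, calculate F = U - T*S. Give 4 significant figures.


Step 1: T*S = 1920.7 * 1.623e-22 = 3.117e-19 J
Step 2: F = U - T*S = -3.995e-19 - 3.117e-19
Step 3: F = -7.112e-19 J

-7.112e-19


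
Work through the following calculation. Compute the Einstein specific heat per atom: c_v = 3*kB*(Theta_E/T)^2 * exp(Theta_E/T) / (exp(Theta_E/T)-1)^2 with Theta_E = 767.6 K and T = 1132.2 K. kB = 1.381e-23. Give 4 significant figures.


Step 1: x = Theta_E/T = 767.6/1132.2 = 0.678
Step 2: x^2 = 0.4596
Step 3: exp(x) = 1.97
Step 4: c_v = 3*1.381e-23*0.4596*1.97/(1.97-1)^2 = 3.988e-23

3.988e-23


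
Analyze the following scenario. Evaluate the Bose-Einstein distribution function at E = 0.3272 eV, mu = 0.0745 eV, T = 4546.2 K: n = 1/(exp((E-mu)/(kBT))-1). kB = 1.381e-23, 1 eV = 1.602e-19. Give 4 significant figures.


Step 1: (E - mu) = 0.2527 eV
Step 2: x = (E-mu)*eV/(kB*T) = 0.2527*1.602e-19/(1.381e-23*4546.2) = 0.6448
Step 3: exp(x) = 1.906
Step 4: n = 1/(exp(x)-1) = 1.104

1.104


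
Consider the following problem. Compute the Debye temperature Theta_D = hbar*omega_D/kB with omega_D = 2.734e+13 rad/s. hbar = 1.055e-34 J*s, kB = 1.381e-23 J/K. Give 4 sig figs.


Step 1: hbar*omega_D = 1.055e-34 * 2.734e+13 = 2.884e-21 J
Step 2: Theta_D = 2.884e-21 / 1.381e-23
Step 3: Theta_D = 208.9 K

208.9


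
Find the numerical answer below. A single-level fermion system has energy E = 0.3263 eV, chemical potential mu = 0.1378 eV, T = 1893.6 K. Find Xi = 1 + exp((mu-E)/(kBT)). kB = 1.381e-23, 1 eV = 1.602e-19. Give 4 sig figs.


Step 1: (mu - E) = 0.1378 - 0.3263 = -0.1885 eV
Step 2: x = (mu-E)*eV/(kB*T) = -0.1885*1.602e-19/(1.381e-23*1893.6) = -1.155
Step 3: exp(x) = 0.3151
Step 4: Xi = 1 + 0.3151 = 1.315

1.315


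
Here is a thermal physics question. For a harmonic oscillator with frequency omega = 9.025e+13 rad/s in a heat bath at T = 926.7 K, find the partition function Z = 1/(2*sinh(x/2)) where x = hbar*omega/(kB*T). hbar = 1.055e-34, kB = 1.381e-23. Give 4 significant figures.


Step 1: Compute x = hbar*omega/(kB*T) = 1.055e-34*9.025e+13/(1.381e-23*926.7) = 0.744
Step 2: x/2 = 0.372
Step 3: sinh(x/2) = 0.3806
Step 4: Z = 1/(2*0.3806) = 1.314

1.314


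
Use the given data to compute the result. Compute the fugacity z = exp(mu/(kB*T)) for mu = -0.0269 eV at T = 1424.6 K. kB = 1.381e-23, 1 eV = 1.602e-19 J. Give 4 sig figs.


Step 1: Convert mu to Joules: -0.0269*1.602e-19 = -4.309e-21 J
Step 2: kB*T = 1.381e-23*1424.6 = 1.967e-20 J
Step 3: mu/(kB*T) = -0.219
Step 4: z = exp(-0.219) = 0.8033

0.8033


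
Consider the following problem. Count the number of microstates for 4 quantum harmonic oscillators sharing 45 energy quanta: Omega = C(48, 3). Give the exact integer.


Step 1: Use binomial coefficient C(48, 3)
Step 2: Numerator = 48! / 45!
Step 3: Denominator = 3!
Step 4: Omega = 17296

17296


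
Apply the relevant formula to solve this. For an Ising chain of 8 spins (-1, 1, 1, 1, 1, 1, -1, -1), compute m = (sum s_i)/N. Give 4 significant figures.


Step 1: Count up spins (+1): 5, down spins (-1): 3
Step 2: Total magnetization M = 5 - 3 = 2
Step 3: m = M/N = 2/8 = 0.25

0.25


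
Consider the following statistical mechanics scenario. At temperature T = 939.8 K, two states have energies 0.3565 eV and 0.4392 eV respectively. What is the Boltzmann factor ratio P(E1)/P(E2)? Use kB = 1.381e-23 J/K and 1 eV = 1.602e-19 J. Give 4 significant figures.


Step 1: Compute energy difference dE = E1 - E2 = 0.3565 - 0.4392 = -0.0827 eV
Step 2: Convert to Joules: dE_J = -0.0827 * 1.602e-19 = -1.325e-20 J
Step 3: Compute exponent = -dE_J / (kB * T) = -(-1.325e-20) / (1.381e-23 * 939.8) = 1.021
Step 4: P(E1)/P(E2) = exp(1.021) = 2.775

2.775


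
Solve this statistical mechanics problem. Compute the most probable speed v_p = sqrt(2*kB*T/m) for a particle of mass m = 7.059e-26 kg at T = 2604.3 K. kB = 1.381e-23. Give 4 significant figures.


Step 1: Numerator = 2*kB*T = 2*1.381e-23*2604.3 = 7.193e-20
Step 2: Ratio = 7.193e-20 / 7.059e-26 = 1.019e+06
Step 3: v_p = sqrt(1.019e+06) = 1009 m/s

1009


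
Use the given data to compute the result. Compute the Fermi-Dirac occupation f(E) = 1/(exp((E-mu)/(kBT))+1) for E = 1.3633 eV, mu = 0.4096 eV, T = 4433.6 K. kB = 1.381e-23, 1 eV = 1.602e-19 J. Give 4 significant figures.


Step 1: (E - mu) = 1.3633 - 0.4096 = 0.9537 eV
Step 2: Convert: (E-mu)*eV = 1.528e-19 J
Step 3: x = (E-mu)*eV/(kB*T) = 2.495
Step 4: f = 1/(exp(2.495)+1) = 0.07619

0.07619


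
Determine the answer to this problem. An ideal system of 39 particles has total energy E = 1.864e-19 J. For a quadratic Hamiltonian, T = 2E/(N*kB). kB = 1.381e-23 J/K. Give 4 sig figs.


Step 1: Numerator = 2*E = 2*1.864e-19 = 3.728e-19 J
Step 2: Denominator = N*kB = 39*1.381e-23 = 5.386e-22
Step 3: T = 3.728e-19 / 5.386e-22 = 692.2 K

692.2


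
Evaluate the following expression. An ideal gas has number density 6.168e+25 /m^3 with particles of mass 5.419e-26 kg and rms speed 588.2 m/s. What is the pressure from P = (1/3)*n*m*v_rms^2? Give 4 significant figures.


Step 1: v_rms^2 = 588.2^2 = 3.46e+05
Step 2: n*m = 6.168e+25*5.419e-26 = 3.342
Step 3: P = (1/3)*3.342*3.46e+05 = 3.855e+05 Pa

3.855e+05


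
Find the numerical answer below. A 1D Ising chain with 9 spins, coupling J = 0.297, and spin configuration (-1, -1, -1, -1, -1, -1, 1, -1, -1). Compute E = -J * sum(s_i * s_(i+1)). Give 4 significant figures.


Step 1: Nearest-neighbor products: 1, 1, 1, 1, 1, -1, -1, 1
Step 2: Sum of products = 4
Step 3: E = -0.297 * 4 = -1.188

-1.188


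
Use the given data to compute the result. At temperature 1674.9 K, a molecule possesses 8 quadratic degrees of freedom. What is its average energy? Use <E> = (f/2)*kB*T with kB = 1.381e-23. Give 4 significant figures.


Step 1: f/2 = 8/2 = 4
Step 2: kB*T = 1.381e-23 * 1674.9 = 2.313e-20
Step 3: <E> = 4 * 2.313e-20 = 9.252e-20 J

9.252e-20


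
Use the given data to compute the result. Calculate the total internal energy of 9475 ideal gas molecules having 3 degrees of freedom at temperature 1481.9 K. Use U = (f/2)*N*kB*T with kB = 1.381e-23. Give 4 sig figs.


Step 1: f/2 = 3/2 = 1.5
Step 2: N*kB*T = 9475*1.381e-23*1481.9 = 1.939e-16
Step 3: U = 1.5 * 1.939e-16 = 2.909e-16 J

2.909e-16


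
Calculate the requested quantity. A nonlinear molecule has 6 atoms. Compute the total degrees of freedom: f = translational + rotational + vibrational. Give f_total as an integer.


Step 1: Translational DOF = 3
Step 2: Rotational DOF (nonlinear) = 3
Step 3: Vibrational DOF = 3*6 - 6 = 12
Step 4: Total = 3 + 3 + 12 = 18

18


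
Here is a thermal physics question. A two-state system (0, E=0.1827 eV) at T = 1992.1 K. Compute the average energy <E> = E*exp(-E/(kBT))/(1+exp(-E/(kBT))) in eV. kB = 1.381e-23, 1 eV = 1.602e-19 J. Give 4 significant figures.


Step 1: beta*E = 0.1827*1.602e-19/(1.381e-23*1992.1) = 1.064
Step 2: exp(-beta*E) = 0.3451
Step 3: <E> = 0.1827*0.3451/(1+0.3451) = 0.04687 eV

0.04687


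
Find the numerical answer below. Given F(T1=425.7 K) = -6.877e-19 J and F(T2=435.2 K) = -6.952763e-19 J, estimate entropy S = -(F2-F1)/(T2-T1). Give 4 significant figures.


Step 1: dF = F2 - F1 = -6.952763e-19 - (-6.877e-19) = -7.5763e-21 J
Step 2: dT = T2 - T1 = 435.2 - 425.7 = 9.5 K
Step 3: S = -dF/dT = -(-7.5763e-21)/9.5 = 7.975e-22 J/K

7.975e-22


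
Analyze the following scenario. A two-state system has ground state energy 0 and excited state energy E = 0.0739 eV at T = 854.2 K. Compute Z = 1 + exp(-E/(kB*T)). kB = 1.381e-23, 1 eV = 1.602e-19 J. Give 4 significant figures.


Step 1: Compute beta*E = E*eV/(kB*T) = 0.0739*1.602e-19/(1.381e-23*854.2) = 1.004
Step 2: exp(-beta*E) = exp(-1.004) = 0.3666
Step 3: Z = 1 + 0.3666 = 1.367

1.367


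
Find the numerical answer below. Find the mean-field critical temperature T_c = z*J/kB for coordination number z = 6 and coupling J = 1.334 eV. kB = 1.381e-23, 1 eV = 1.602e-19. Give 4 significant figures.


Step 1: z*J = 6*1.334 = 8.004 eV
Step 2: Convert to Joules: 8.004*1.602e-19 = 1.282e-18 J
Step 3: T_c = 1.282e-18 / 1.381e-23 = 9.285e+04 K

9.285e+04


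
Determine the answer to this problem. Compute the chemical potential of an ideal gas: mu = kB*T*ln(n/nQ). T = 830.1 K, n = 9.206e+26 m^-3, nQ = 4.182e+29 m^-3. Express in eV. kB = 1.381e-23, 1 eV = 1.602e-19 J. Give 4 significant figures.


Step 1: n/nQ = 9.206e+26/4.182e+29 = 0.002201
Step 2: ln(n/nQ) = -6.119
Step 3: mu = kB*T*ln(n/nQ) = 1.146e-20*-6.119 = -7.014e-20 J
Step 4: Convert to eV: -7.014e-20/1.602e-19 = -0.4378 eV

-0.4378


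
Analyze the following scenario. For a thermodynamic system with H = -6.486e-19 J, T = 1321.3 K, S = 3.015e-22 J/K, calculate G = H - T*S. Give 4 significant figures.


Step 1: T*S = 1321.3 * 3.015e-22 = 3.984e-19 J
Step 2: G = H - T*S = -6.486e-19 - 3.984e-19
Step 3: G = -1.047e-18 J

-1.047e-18


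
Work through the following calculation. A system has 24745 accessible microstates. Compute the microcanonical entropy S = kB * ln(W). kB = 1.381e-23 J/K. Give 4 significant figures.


Step 1: ln(W) = ln(24745) = 10.12
Step 2: S = kB * ln(W) = 1.381e-23 * 10.12
Step 3: S = 1.397e-22 J/K

1.397e-22


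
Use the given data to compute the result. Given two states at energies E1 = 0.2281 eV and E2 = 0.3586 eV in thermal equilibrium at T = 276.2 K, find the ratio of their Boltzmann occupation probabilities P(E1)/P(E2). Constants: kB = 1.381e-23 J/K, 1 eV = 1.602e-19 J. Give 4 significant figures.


Step 1: Compute energy difference dE = E1 - E2 = 0.2281 - 0.3586 = -0.1305 eV
Step 2: Convert to Joules: dE_J = -0.1305 * 1.602e-19 = -2.091e-20 J
Step 3: Compute exponent = -dE_J / (kB * T) = -(-2.091e-20) / (1.381e-23 * 276.2) = 5.481
Step 4: P(E1)/P(E2) = exp(5.481) = 240.1

240.1
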